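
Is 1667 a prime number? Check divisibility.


Check divisors up to sqrt(1667) = 40.8289
No divisors found.
1667 is prime.

Yes, 1667 is prime


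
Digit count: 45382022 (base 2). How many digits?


45382022 in base 2 = 10101101000111100110000110
Number of digits = 26

26 digits (base 2)


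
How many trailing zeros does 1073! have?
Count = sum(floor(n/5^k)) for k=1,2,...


floor(1073/5) = 214
floor(1073/25) = 42
floor(1073/125) = 8
floor(1073/625) = 1
Total = 265

265 trailing zeros


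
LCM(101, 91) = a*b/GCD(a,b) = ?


GCD(101, 91) = 1
LCM = 101*91/1 = 9191/1 = 9191

LCM = 9191


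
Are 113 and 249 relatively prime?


Euclidean algorithm:
249 = 2 * 113 + 23
113 = 4 * 23 + 21
23 = 1 * 21 + 2
21 = 10 * 2 + 1
2 = 2 * 1 + 0
GCD(113, 249) = 1

Yes, coprime (GCD = 1)


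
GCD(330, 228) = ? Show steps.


330 = 1 * 228 + 102
228 = 2 * 102 + 24
102 = 4 * 24 + 6
24 = 4 * 6 + 0
GCD = 6


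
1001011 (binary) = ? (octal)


1001011 (base 2) = 75 (decimal)
75 (decimal) = 113 (base 8)


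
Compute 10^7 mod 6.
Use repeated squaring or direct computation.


10^1 mod 6 = 4
10^2 mod 6 = 4
10^3 mod 6 = 4
10^4 mod 6 = 4
10^5 mod 6 = 4
10^6 mod 6 = 4
10^7 mod 6 = 4


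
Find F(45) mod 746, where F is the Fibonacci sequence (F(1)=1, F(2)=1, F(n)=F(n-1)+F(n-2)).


F(k) mod 746 for k=1..45:
1, 1, 2, 3, 5, 8, 13, 21, 34, 55, 89, 144, 233, 377, 610, 241, 105, 346, 451, 51, 502, 553, 309, 116, 425, 541, 220, 15, 235, 250, 485, 735, 474, 463, 191, 654, 99, 7, 106, 113, 219, 332, 551, 137, 688
F(45) mod 746 = 688


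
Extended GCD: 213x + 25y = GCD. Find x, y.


Tabular extended Euclidean (each row: r = 213*s + 25*t):
r=213, s=1, t=0
r=25, s=0, t=1
q=8: r=13, s=1, t=-8   [213*(1) + 25*(-8) = 13]
q=1: r=12, s=-1, t=9   [213*(-1) + 25*(9) = 12]
q=1: r=1, s=2, t=-17   [213*(2) + 25*(-17) = 1]
q=12: r=0, s=-25, t=213   [213*(-25) + 25*(213) = 0]
GCD = 1; from the row with r=1: x=2, y=-17
Check: 213*(2) + 25*(-17) = 426 - 425 = 1

GCD = 1, x = 2, y = -17


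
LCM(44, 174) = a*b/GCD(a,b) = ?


GCD(44, 174) = 2
LCM = 44*174/2 = 7656/2 = 3828

LCM = 3828


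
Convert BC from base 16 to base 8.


BC (base 16) = 188 (decimal)
188 (decimal) = 274 (base 8)


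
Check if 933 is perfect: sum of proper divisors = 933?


Proper divisors of 933: 1, 3, 311
Sum = 1 + 3 + 311 = 315

No, 933 is not perfect (315 ≠ 933)


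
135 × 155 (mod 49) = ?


135 × 155 = 20925
20925 mod 49 = 2


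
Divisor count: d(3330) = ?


3330 = 2^1 × 3^2 × 5^1 × 37^1
d(3330) = (1+1) × (2+1) × (1+1) × (1+1) = 24

24 divisors


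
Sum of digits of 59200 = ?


5 + 9 + 2 + 0 + 0 = 16


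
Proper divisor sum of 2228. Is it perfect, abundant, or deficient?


Proper divisors: 1, 2, 4, 557, 1114
Sum = 1 + 2 + 4 + 557 + 1114 = 1678
1678 < 2228 → deficient

s(2228) = 1678 (deficient)


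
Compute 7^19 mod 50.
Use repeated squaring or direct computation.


7^1 mod 50 = 7
7^2 mod 50 = 49
7^3 mod 50 = 43
7^4 mod 50 = 1
7^5 mod 50 = 7
7^6 mod 50 = 49
7^7 mod 50 = 43
7^8 mod 50 = 1
7^9 mod 50 = 7
7^10 mod 50 = 49
7^11 mod 50 = 43
7^12 mod 50 = 1
7^13 mod 50 = 7
7^14 mod 50 = 49
7^15 mod 50 = 43
7^16 mod 50 = 1
7^17 mod 50 = 7
7^18 mod 50 = 49
7^19 mod 50 = 43


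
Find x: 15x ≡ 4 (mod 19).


GCD(15, 19) = 1, unique solution
a^(-1) mod 19 = 14
x = 14 * 4 mod 19 = 18

x ≡ 18 (mod 19)


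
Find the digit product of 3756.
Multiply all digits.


3 × 7 × 5 × 6 = 630


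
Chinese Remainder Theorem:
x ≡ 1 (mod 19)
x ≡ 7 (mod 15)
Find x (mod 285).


M = 19*15 = 285
M1 = M/19 = 15, M2 = M/15 = 19
M1^(-1) mod 19 = 14, M2^(-1) mod 15 = 4
x = 1*15*14 + 7*19*4 = 742
742 mod 285 = 172
Check: 172 mod 19 = 1 ✓, 172 mod 15 = 7 ✓

x ≡ 172 (mod 285)


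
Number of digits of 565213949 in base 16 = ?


565213949 in base 16 = 21B07AFD
Number of digits = 8

8 digits (base 16)


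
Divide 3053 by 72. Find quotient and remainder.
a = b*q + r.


3053 = 72 * 42 + 29
Check: 3024 + 29 = 3053

q = 42, r = 29


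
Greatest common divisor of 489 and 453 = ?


489 = 1 * 453 + 36
453 = 12 * 36 + 21
36 = 1 * 21 + 15
21 = 1 * 15 + 6
15 = 2 * 6 + 3
6 = 2 * 3 + 0
GCD = 3


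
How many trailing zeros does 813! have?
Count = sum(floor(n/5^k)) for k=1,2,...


floor(813/5) = 162
floor(813/25) = 32
floor(813/125) = 6
floor(813/625) = 1
Total = 201

201 trailing zeros


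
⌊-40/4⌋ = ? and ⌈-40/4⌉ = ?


-40/4 = -10.0000
floor = -10
ceil = -10

floor = -10, ceil = -10


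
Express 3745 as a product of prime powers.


3745 / 5 = 749
749 / 7 = 107
107 / 107 = 1
3745 = 5 × 7 × 107


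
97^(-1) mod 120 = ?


Use the extended Euclidean algorithm on (120, 97); each row r = 120*s + 97*t:
r=120, s=1, t=0
r=97, s=0, t=1
q=1: r=23, s=1, t=-1   [120*(1) + 97*(-1) = 23]
q=4: r=5, s=-4, t=5   [120*(-4) + 97*(5) = 5]
q=4: r=3, s=17, t=-21   [120*(17) + 97*(-21) = 3]
q=1: r=2, s=-21, t=26   [120*(-21) + 97*(26) = 2]
q=1: r=1, s=38, t=-47   [120*(38) + 97*(-47) = 1]
q=2: r=0, s=-97, t=120   [120*(-97) + 97*(120) = 0]
GCD = 1 with t = -47, so 97*(-47) ≡ 1 (mod 120)
Inverse = -47 mod 120 = 73
Check: 97 * 73 = 7081 ≡ 1 (mod 120)

97^(-1) ≡ 73 (mod 120)


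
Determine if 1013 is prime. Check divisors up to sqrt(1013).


Check divisors up to sqrt(1013) = 31.8277
No divisors found.
1013 is prime.

Yes, 1013 is prime


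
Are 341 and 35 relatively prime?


Euclidean algorithm:
341 = 9 * 35 + 26
35 = 1 * 26 + 9
26 = 2 * 9 + 8
9 = 1 * 8 + 1
8 = 8 * 1 + 0
GCD(341, 35) = 1

Yes, coprime (GCD = 1)


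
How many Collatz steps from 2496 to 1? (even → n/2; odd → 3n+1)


2496 → 1248 → 624 → 312 → 156 → 78 → 39 → 118 → 59 → 178 → 89 → 268 → 134 → 67 → 202 → 101 → 304 → 152 → 76 → 38 → 19 → 58 → 29 → 88 → 44 → 22 → 11 → 34 → 17 → 52 → 26 → 13 → 40 → 20 → 10 → 5 → 16 → 8 → 4 → 2 → 1
Total steps = 40

40 steps


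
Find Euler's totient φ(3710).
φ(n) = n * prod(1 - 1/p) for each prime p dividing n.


3710 = 2 × 5 × 7 × 53
Prime factors: 2, 5, 7, 53
φ(3710) = 3710 × (1-1/2) × (1-1/5) × (1-1/7) × (1-1/53)
= 3710 × 1/2 × 4/5 × 6/7 × 52/53 = 1248

φ(3710) = 1248


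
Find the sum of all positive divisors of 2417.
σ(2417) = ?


Divisors of 2417: 1, 2417
Sum = 1 + 2417 = 2418

σ(2417) = 2418


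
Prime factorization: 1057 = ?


1057 / 7 = 151
151 / 151 = 1
1057 = 7 × 151


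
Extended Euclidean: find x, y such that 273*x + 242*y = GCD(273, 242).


Tabular extended Euclidean (each row: r = 273*s + 242*t):
r=273, s=1, t=0
r=242, s=0, t=1
q=1: r=31, s=1, t=-1   [273*(1) + 242*(-1) = 31]
q=7: r=25, s=-7, t=8   [273*(-7) + 242*(8) = 25]
q=1: r=6, s=8, t=-9   [273*(8) + 242*(-9) = 6]
q=4: r=1, s=-39, t=44   [273*(-39) + 242*(44) = 1]
q=6: r=0, s=242, t=-273   [273*(242) + 242*(-273) = 0]
GCD = 1; from the row with r=1: x=-39, y=44
Check: 273*(-39) + 242*(44) = -10647 + 10648 = 1

GCD = 1, x = -39, y = 44


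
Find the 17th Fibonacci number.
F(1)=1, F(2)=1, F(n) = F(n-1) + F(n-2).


Sequence: 1, 1, 2, 3, 5, 8, 13, 21, 34, 55, 89, 144, 233, 377, 610, 987, 1597
F(17) = 1597


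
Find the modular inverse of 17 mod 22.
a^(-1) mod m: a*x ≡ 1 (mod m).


Use the extended Euclidean algorithm on (22, 17); each row r = 22*s + 17*t:
r=22, s=1, t=0
r=17, s=0, t=1
q=1: r=5, s=1, t=-1   [22*(1) + 17*(-1) = 5]
q=3: r=2, s=-3, t=4   [22*(-3) + 17*(4) = 2]
q=2: r=1, s=7, t=-9   [22*(7) + 17*(-9) = 1]
q=2: r=0, s=-17, t=22   [22*(-17) + 17*(22) = 0]
GCD = 1 with t = -9, so 17*(-9) ≡ 1 (mod 22)
Inverse = -9 mod 22 = 13
Check: 17 * 13 = 221 ≡ 1 (mod 22)

17^(-1) ≡ 13 (mod 22)


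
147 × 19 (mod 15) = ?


147 × 19 = 2793
2793 mod 15 = 3


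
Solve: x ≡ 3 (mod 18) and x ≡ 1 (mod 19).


M = 18*19 = 342
M1 = M/18 = 19, M2 = M/19 = 18
M1^(-1) mod 18 = 1, M2^(-1) mod 19 = 18
x = 3*19*1 + 1*18*18 = 381
381 mod 342 = 39
Check: 39 mod 18 = 3 ✓, 39 mod 19 = 1 ✓

x ≡ 39 (mod 342)


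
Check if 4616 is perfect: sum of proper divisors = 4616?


Proper divisors of 4616: 1, 2, 4, 8, 577, 1154, 2308
Sum = 1 + 2 + 4 + 8 + 577 + 1154 + 2308 = 4054

No, 4616 is not perfect (4054 ≠ 4616)


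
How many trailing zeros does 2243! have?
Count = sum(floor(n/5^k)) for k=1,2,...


floor(2243/5) = 448
floor(2243/25) = 89
floor(2243/125) = 17
floor(2243/625) = 3
Total = 557

557 trailing zeros


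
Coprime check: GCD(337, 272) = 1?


Euclidean algorithm:
337 = 1 * 272 + 65
272 = 4 * 65 + 12
65 = 5 * 12 + 5
12 = 2 * 5 + 2
5 = 2 * 2 + 1
2 = 2 * 1 + 0
GCD(337, 272) = 1

Yes, coprime (GCD = 1)


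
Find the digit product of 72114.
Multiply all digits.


7 × 2 × 1 × 1 × 4 = 56


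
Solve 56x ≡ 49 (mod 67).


GCD(56, 67) = 1, unique solution
a^(-1) mod 67 = 6
x = 6 * 49 mod 67 = 26

x ≡ 26 (mod 67)


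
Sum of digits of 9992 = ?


9 + 9 + 9 + 2 = 29


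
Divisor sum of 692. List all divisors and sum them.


Divisors of 692: 1, 2, 4, 173, 346, 692
Sum = 1 + 2 + 4 + 173 + 346 + 692 = 1218

σ(692) = 1218


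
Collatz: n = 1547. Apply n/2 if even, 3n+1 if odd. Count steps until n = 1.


1547 → 4642 → 2321 → 6964 → 3482 → 1741 → 5224 → 2612 → 1306 → 653 → 1960 → 980 → 490 → 245 → 736 → 368 → 184 → 92 → 46 → 23 → 70 → 35 → 106 → 53 → 160 → 80 → 40 → 20 → 10 → 5 → 16 → 8 → 4 → 2 → 1
Total steps = 34

34 steps


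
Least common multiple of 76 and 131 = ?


GCD(76, 131) = 1
LCM = 76*131/1 = 9956/1 = 9956

LCM = 9956


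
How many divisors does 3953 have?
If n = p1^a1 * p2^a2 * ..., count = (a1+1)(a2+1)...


3953 = 59^1 × 67^1
d(3953) = (1+1) × (1+1) = 4

4 divisors


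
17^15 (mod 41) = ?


17^1 mod 41 = 17
17^2 mod 41 = 2
17^3 mod 41 = 34
17^4 mod 41 = 4
17^5 mod 41 = 27
17^6 mod 41 = 8
17^7 mod 41 = 13
17^8 mod 41 = 16
17^9 mod 41 = 26
17^10 mod 41 = 32
17^11 mod 41 = 11
17^12 mod 41 = 23
17^13 mod 41 = 22
17^14 mod 41 = 5
17^15 mod 41 = 3


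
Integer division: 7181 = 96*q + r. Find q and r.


7181 = 96 * 74 + 77
Check: 7104 + 77 = 7181

q = 74, r = 77


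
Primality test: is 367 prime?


Check divisors up to sqrt(367) = 19.1572
No divisors found.
367 is prime.

Yes, 367 is prime


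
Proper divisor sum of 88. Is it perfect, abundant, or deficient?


Proper divisors: 1, 2, 4, 8, 11, 22, 44
Sum = 1 + 2 + 4 + 8 + 11 + 22 + 44 = 92
92 > 88 → abundant

s(88) = 92 (abundant)


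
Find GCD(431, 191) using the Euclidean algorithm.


431 = 2 * 191 + 49
191 = 3 * 49 + 44
49 = 1 * 44 + 5
44 = 8 * 5 + 4
5 = 1 * 4 + 1
4 = 4 * 1 + 0
GCD = 1


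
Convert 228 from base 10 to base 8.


228 (base 10) = 228 (decimal)
228 (decimal) = 344 (base 8)


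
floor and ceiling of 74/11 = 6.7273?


74/11 = 6.7273
floor = 6
ceil = 7

floor = 6, ceil = 7


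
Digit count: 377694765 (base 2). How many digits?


377694765 in base 2 = 10110100000110010101000101101
Number of digits = 29

29 digits (base 2)


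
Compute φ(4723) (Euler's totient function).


4723 = 4723
Prime factors: 4723
φ(4723) = 4723 × (1-1/4723)
= 4723 × 4722/4723 = 4722

φ(4723) = 4722


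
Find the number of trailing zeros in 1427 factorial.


floor(1427/5) = 285
floor(1427/25) = 57
floor(1427/125) = 11
floor(1427/625) = 2
Total = 355

355 trailing zeros


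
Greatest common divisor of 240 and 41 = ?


240 = 5 * 41 + 35
41 = 1 * 35 + 6
35 = 5 * 6 + 5
6 = 1 * 5 + 1
5 = 5 * 1 + 0
GCD = 1


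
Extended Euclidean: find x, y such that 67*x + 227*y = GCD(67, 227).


Tabular extended Euclidean (each row: r = 67*s + 227*t):
r=67, s=1, t=0
r=227, s=0, t=1
q=0: r=67, s=1, t=0   [67*(1) + 227*(0) = 67]
q=3: r=26, s=-3, t=1   [67*(-3) + 227*(1) = 26]
q=2: r=15, s=7, t=-2   [67*(7) + 227*(-2) = 15]
q=1: r=11, s=-10, t=3   [67*(-10) + 227*(3) = 11]
q=1: r=4, s=17, t=-5   [67*(17) + 227*(-5) = 4]
q=2: r=3, s=-44, t=13   [67*(-44) + 227*(13) = 3]
q=1: r=1, s=61, t=-18   [67*(61) + 227*(-18) = 1]
q=3: r=0, s=-227, t=67   [67*(-227) + 227*(67) = 0]
GCD = 1; from the row with r=1: x=61, y=-18
Check: 67*(61) + 227*(-18) = 4087 - 4086 = 1

GCD = 1, x = 61, y = -18


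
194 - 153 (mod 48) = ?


194 - 153 = 41
41 mod 48 = 41


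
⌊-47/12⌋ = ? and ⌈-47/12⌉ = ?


-47/12 = -3.9167
floor = -4
ceil = -3

floor = -4, ceil = -3


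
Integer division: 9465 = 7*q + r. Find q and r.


9465 = 7 * 1352 + 1
Check: 9464 + 1 = 9465

q = 1352, r = 1


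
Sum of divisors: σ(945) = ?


Divisors of 945: 1, 3, 5, 7, 9, 15, 21, 27, 35, 45, 63, 105, 135, 189, 315, 945
Sum = 1 + 3 + 5 + 7 + 9 + 15 + 21 + 27 + 35 + 45 + 63 + 105 + 135 + 189 + 315 + 945 = 1920

σ(945) = 1920


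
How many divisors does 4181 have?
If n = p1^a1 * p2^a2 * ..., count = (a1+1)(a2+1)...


4181 = 37^1 × 113^1
d(4181) = (1+1) × (1+1) = 4

4 divisors


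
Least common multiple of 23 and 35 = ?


GCD(23, 35) = 1
LCM = 23*35/1 = 805/1 = 805

LCM = 805


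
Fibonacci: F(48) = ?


Sequence: 1, 1, 2, 3, 5, 8, 13, 21, 34, 55, 89, 144, 233, 377, 610, 987, 1597, 2584, 4181, 6765, 10946, 17711, 28657, 46368, 75025, 121393, 196418, 317811, 514229, 832040, 1346269, 2178309, 3524578, 5702887, 9227465, 14930352, 24157817, 39088169, 63245986, 102334155, 165580141, 267914296, 433494437, 701408733, 1134903170, 1836311903, 2971215073, 4807526976
F(48) = 4807526976


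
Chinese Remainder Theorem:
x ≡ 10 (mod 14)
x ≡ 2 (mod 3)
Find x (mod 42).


M = 14*3 = 42
M1 = M/14 = 3, M2 = M/3 = 14
M1^(-1) mod 14 = 5, M2^(-1) mod 3 = 2
x = 10*3*5 + 2*14*2 = 206
206 mod 42 = 38
Check: 38 mod 14 = 10 ✓, 38 mod 3 = 2 ✓

x ≡ 38 (mod 42)


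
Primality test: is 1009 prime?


Check divisors up to sqrt(1009) = 31.7648
No divisors found.
1009 is prime.

Yes, 1009 is prime


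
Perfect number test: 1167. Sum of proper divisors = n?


Proper divisors of 1167: 1, 3, 389
Sum = 1 + 3 + 389 = 393

No, 1167 is not perfect (393 ≠ 1167)


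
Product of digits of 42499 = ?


4 × 2 × 4 × 9 × 9 = 2592


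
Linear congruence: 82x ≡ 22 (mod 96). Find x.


GCD(82, 96) = 2 divides 22
Divide: 41x ≡ 11 (mod 48)
x ≡ 19 (mod 48)


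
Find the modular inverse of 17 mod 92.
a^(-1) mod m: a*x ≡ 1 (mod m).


Use the extended Euclidean algorithm on (92, 17); each row r = 92*s + 17*t:
r=92, s=1, t=0
r=17, s=0, t=1
q=5: r=7, s=1, t=-5   [92*(1) + 17*(-5) = 7]
q=2: r=3, s=-2, t=11   [92*(-2) + 17*(11) = 3]
q=2: r=1, s=5, t=-27   [92*(5) + 17*(-27) = 1]
q=3: r=0, s=-17, t=92   [92*(-17) + 17*(92) = 0]
GCD = 1 with t = -27, so 17*(-27) ≡ 1 (mod 92)
Inverse = -27 mod 92 = 65
Check: 17 * 65 = 1105 ≡ 1 (mod 92)

17^(-1) ≡ 65 (mod 92)


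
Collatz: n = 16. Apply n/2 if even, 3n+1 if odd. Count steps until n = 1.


16 → 8 → 4 → 2 → 1
Total steps = 4

4 steps


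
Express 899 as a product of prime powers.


899 / 29 = 31
31 / 31 = 1
899 = 29 × 31


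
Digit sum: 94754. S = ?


9 + 4 + 7 + 5 + 4 = 29


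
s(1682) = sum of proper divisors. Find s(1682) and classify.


Proper divisors: 1, 2, 29, 58, 841
Sum = 1 + 2 + 29 + 58 + 841 = 931
931 < 1682 → deficient

s(1682) = 931 (deficient)


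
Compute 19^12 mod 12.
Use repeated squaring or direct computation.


19^1 mod 12 = 7
19^2 mod 12 = 1
19^3 mod 12 = 7
19^4 mod 12 = 1
19^5 mod 12 = 7
19^6 mod 12 = 1
19^7 mod 12 = 7
19^8 mod 12 = 1
19^9 mod 12 = 7
19^10 mod 12 = 1
19^11 mod 12 = 7
19^12 mod 12 = 1


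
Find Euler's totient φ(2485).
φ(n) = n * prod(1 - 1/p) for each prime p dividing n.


2485 = 5 × 7 × 71
Prime factors: 5, 7, 71
φ(2485) = 2485 × (1-1/5) × (1-1/7) × (1-1/71)
= 2485 × 4/5 × 6/7 × 70/71 = 1680

φ(2485) = 1680


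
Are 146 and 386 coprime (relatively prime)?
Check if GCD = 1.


Euclidean algorithm:
386 = 2 * 146 + 94
146 = 1 * 94 + 52
94 = 1 * 52 + 42
52 = 1 * 42 + 10
42 = 4 * 10 + 2
10 = 5 * 2 + 0
GCD(146, 386) = 2

No, not coprime (GCD = 2)


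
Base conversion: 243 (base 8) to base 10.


243 (base 8) = 163 (decimal)
163 (decimal) = 163 (base 10)


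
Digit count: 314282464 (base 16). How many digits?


314282464 in base 16 = 12BB91E0
Number of digits = 8

8 digits (base 16)


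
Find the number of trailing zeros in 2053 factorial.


floor(2053/5) = 410
floor(2053/25) = 82
floor(2053/125) = 16
floor(2053/625) = 3
Total = 511

511 trailing zeros


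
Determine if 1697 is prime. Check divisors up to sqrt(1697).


Check divisors up to sqrt(1697) = 41.1947
No divisors found.
1697 is prime.

Yes, 1697 is prime


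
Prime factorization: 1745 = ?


1745 / 5 = 349
349 / 349 = 1
1745 = 5 × 349


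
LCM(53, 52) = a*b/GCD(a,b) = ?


GCD(53, 52) = 1
LCM = 53*52/1 = 2756/1 = 2756

LCM = 2756


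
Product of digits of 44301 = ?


4 × 4 × 3 × 0 × 1 = 0


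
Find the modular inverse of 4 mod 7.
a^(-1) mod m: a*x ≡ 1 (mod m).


Use the extended Euclidean algorithm on (7, 4); each row r = 7*s + 4*t:
r=7, s=1, t=0
r=4, s=0, t=1
q=1: r=3, s=1, t=-1   [7*(1) + 4*(-1) = 3]
q=1: r=1, s=-1, t=2   [7*(-1) + 4*(2) = 1]
q=3: r=0, s=4, t=-7   [7*(4) + 4*(-7) = 0]
GCD = 1 with t = 2, so 4*(2) ≡ 1 (mod 7)
Inverse = 2 mod 7 = 2
Check: 4 * 2 = 8 ≡ 1 (mod 7)

4^(-1) ≡ 2 (mod 7)


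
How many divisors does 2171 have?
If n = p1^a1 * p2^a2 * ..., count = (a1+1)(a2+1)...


2171 = 13^1 × 167^1
d(2171) = (1+1) × (1+1) = 4

4 divisors


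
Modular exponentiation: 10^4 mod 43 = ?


10^1 mod 43 = 10
10^2 mod 43 = 14
10^3 mod 43 = 11
10^4 mod 43 = 24


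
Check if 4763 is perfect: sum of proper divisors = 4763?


Proper divisors of 4763: 1, 11, 433
Sum = 1 + 11 + 433 = 445

No, 4763 is not perfect (445 ≠ 4763)


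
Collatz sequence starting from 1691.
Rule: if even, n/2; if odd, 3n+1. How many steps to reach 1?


1691 → 5074 → 2537 → 7612 → 3806 → 1903 → 5710 → 2855 → 8566 → 4283 → 12850 → 6425 → 19276 → 9638 → 4819 → 14458 → 7229 → 21688 → 10844 → 5422 → 2711 → 8134 → 4067 → 12202 → 6101 → 18304 → 9152 → 4576 → 2288 → 1144 → 572 → 286 → 143 → 430 → 215 → 646 → 323 → 970 → 485 → 1456 → 728 → 364 → 182 → 91 → 274 → 137 → 412 → 206 → 103 → 310 → 155 → 466 → 233 → 700 → 350 → 175 → 526 → 263 → 790 → 395 → 1186 → 593 → 1780 → 890 → 445 → 1336 → 668 → 334 → 167 → 502 → 251 → 754 → 377 → 1132 → 566 → 283 → 850 → 425 → 1276 → 638 → 319 → 958 → 479 → 1438 → 719 → 2158 → 1079 → 3238 → 1619 → 4858 → 2429 → 7288 → 3644 → 1822 → 911 → 2734 → 1367 → 4102 → 2051 → 6154 → 3077 → 9232 → 4616 → 2308 → 1154 → 577 → 1732 → 866 → 433 → 1300 → 650 → 325 → 976 → 488 → 244 → 122 → 61 → 184 → 92 → 46 → 23 → 70 → 35 → 106 → 53 → 160 → 80 → 40 → 20 → 10 → 5 → 16 → 8 → 4 → 2 → 1
Total steps = 135

135 steps


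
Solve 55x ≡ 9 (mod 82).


GCD(55, 82) = 1, unique solution
a^(-1) mod 82 = 3
x = 3 * 9 mod 82 = 27

x ≡ 27 (mod 82)


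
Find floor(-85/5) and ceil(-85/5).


-85/5 = -17.0000
floor = -17
ceil = -17

floor = -17, ceil = -17


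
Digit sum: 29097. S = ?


2 + 9 + 0 + 9 + 7 = 27


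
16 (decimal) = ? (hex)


16 (base 10) = 16 (decimal)
16 (decimal) = 10 (base 16)


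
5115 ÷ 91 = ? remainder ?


5115 = 91 * 56 + 19
Check: 5096 + 19 = 5115

q = 56, r = 19


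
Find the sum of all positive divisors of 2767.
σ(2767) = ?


Divisors of 2767: 1, 2767
Sum = 1 + 2767 = 2768

σ(2767) = 2768


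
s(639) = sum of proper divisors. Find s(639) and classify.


Proper divisors: 1, 3, 9, 71, 213
Sum = 1 + 3 + 9 + 71 + 213 = 297
297 < 639 → deficient

s(639) = 297 (deficient)


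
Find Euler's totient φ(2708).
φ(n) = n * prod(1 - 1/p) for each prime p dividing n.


2708 = 2^2 × 677
Prime factors: 2, 677
φ(2708) = 2708 × (1-1/2) × (1-1/677)
= 2708 × 1/2 × 676/677 = 1352

φ(2708) = 1352


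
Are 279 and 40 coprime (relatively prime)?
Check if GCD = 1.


Euclidean algorithm:
279 = 6 * 40 + 39
40 = 1 * 39 + 1
39 = 39 * 1 + 0
GCD(279, 40) = 1

Yes, coprime (GCD = 1)


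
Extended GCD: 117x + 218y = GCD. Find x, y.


Tabular extended Euclidean (each row: r = 117*s + 218*t):
r=117, s=1, t=0
r=218, s=0, t=1
q=0: r=117, s=1, t=0   [117*(1) + 218*(0) = 117]
q=1: r=101, s=-1, t=1   [117*(-1) + 218*(1) = 101]
q=1: r=16, s=2, t=-1   [117*(2) + 218*(-1) = 16]
q=6: r=5, s=-13, t=7   [117*(-13) + 218*(7) = 5]
q=3: r=1, s=41, t=-22   [117*(41) + 218*(-22) = 1]
q=5: r=0, s=-218, t=117   [117*(-218) + 218*(117) = 0]
GCD = 1; from the row with r=1: x=41, y=-22
Check: 117*(41) + 218*(-22) = 4797 - 4796 = 1

GCD = 1, x = 41, y = -22


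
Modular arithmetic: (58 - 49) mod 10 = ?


58 - 49 = 9
9 mod 10 = 9


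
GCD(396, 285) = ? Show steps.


396 = 1 * 285 + 111
285 = 2 * 111 + 63
111 = 1 * 63 + 48
63 = 1 * 48 + 15
48 = 3 * 15 + 3
15 = 5 * 3 + 0
GCD = 3


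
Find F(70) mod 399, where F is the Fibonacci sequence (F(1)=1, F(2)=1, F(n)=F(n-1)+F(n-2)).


F(k) mod 399 for k=1..70:
1, 1, 2, 3, 5, 8, 13, 21, 34, 55, 89, 144, 233, 377, 211, 189, 1, 190, 191, 381, 173, 155, 328, 84, 13, 97, 110, 207, 317, 125, 43, 168, 211, 379, 191, 171, 362, 134, 97, 231, 328, 160, 89, 249, 338, 188, 127, 315, 43, 358, 2, 360, 362, 323, 286, 210, 97, 307, 5, 312, 317, 230, 148, 378, 127, 106, 233, 339, 173, 113
F(70) mod 399 = 113


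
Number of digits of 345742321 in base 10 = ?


345742321 has 9 digits in base 10
floor(log10(345742321)) + 1 = floor(8.5388) + 1 = 9

9 digits (base 10)


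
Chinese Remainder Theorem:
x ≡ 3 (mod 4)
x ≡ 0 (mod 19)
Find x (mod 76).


M = 4*19 = 76
M1 = M/4 = 19, M2 = M/19 = 4
M1^(-1) mod 4 = 3, M2^(-1) mod 19 = 5
x = 3*19*3 + 0*4*5 = 171
171 mod 76 = 19
Check: 19 mod 4 = 3 ✓, 19 mod 19 = 0 ✓

x ≡ 19 (mod 76)


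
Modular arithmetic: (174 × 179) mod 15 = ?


174 × 179 = 31146
31146 mod 15 = 6


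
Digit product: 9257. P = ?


9 × 2 × 5 × 7 = 630


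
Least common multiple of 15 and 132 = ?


GCD(15, 132) = 3
LCM = 15*132/3 = 1980/3 = 660

LCM = 660


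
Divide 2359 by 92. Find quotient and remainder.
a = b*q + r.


2359 = 92 * 25 + 59
Check: 2300 + 59 = 2359

q = 25, r = 59


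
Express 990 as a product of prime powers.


990 / 2 = 495
495 / 3 = 165
165 / 3 = 55
55 / 5 = 11
11 / 11 = 1
990 = 2 × 3^2 × 5 × 11


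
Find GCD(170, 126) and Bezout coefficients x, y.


Tabular extended Euclidean (each row: r = 170*s + 126*t):
r=170, s=1, t=0
r=126, s=0, t=1
q=1: r=44, s=1, t=-1   [170*(1) + 126*(-1) = 44]
q=2: r=38, s=-2, t=3   [170*(-2) + 126*(3) = 38]
q=1: r=6, s=3, t=-4   [170*(3) + 126*(-4) = 6]
q=6: r=2, s=-20, t=27   [170*(-20) + 126*(27) = 2]
q=3: r=0, s=63, t=-85   [170*(63) + 126*(-85) = 0]
GCD = 2; from the row with r=2: x=-20, y=27
Check: 170*(-20) + 126*(27) = -3400 + 3402 = 2

GCD = 2, x = -20, y = 27


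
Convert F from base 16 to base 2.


F (base 16) = 15 (decimal)
15 (decimal) = 1111 (base 2)


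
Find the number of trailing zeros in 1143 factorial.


floor(1143/5) = 228
floor(1143/25) = 45
floor(1143/125) = 9
floor(1143/625) = 1
Total = 283

283 trailing zeros


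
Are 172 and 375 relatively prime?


Euclidean algorithm:
375 = 2 * 172 + 31
172 = 5 * 31 + 17
31 = 1 * 17 + 14
17 = 1 * 14 + 3
14 = 4 * 3 + 2
3 = 1 * 2 + 1
2 = 2 * 1 + 0
GCD(172, 375) = 1

Yes, coprime (GCD = 1)


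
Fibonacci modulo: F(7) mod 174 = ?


F(k) mod 174 for k=1..7:
1, 1, 2, 3, 5, 8, 13
F(7) mod 174 = 13


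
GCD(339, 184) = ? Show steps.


339 = 1 * 184 + 155
184 = 1 * 155 + 29
155 = 5 * 29 + 10
29 = 2 * 10 + 9
10 = 1 * 9 + 1
9 = 9 * 1 + 0
GCD = 1


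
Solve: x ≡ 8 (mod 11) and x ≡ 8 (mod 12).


M = 11*12 = 132
M1 = M/11 = 12, M2 = M/12 = 11
M1^(-1) mod 11 = 1, M2^(-1) mod 12 = 11
x = 8*12*1 + 8*11*11 = 1064
1064 mod 132 = 8
Check: 8 mod 11 = 8 ✓, 8 mod 12 = 8 ✓

x ≡ 8 (mod 132)


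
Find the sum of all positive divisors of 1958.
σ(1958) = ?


Divisors of 1958: 1, 2, 11, 22, 89, 178, 979, 1958
Sum = 1 + 2 + 11 + 22 + 89 + 178 + 979 + 1958 = 3240

σ(1958) = 3240


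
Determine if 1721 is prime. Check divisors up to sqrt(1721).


Check divisors up to sqrt(1721) = 41.4849
No divisors found.
1721 is prime.

Yes, 1721 is prime


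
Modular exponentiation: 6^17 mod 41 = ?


6^1 mod 41 = 6
6^2 mod 41 = 36
6^3 mod 41 = 11
6^4 mod 41 = 25
6^5 mod 41 = 27
6^6 mod 41 = 39
6^7 mod 41 = 29
6^8 mod 41 = 10
6^9 mod 41 = 19
6^10 mod 41 = 32
6^11 mod 41 = 28
6^12 mod 41 = 4
6^13 mod 41 = 24
6^14 mod 41 = 21
6^15 mod 41 = 3
6^16 mod 41 = 18
6^17 mod 41 = 26


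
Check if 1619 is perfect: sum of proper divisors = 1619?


Proper divisors of 1619: 1
Sum = 1 = 1

No, 1619 is not perfect (1 ≠ 1619)


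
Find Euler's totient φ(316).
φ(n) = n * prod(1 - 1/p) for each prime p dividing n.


316 = 2^2 × 79
Prime factors: 2, 79
φ(316) = 316 × (1-1/2) × (1-1/79)
= 316 × 1/2 × 78/79 = 156

φ(316) = 156


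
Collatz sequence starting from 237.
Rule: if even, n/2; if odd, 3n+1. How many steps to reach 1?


237 → 712 → 356 → 178 → 89 → 268 → 134 → 67 → 202 → 101 → 304 → 152 → 76 → 38 → 19 → 58 → 29 → 88 → 44 → 22 → 11 → 34 → 17 → 52 → 26 → 13 → 40 → 20 → 10 → 5 → 16 → 8 → 4 → 2 → 1
Total steps = 34

34 steps


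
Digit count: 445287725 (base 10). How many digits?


445287725 has 9 digits in base 10
floor(log10(445287725)) + 1 = floor(8.6486) + 1 = 9

9 digits (base 10)


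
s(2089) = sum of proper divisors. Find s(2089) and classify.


Proper divisors: 1
Sum = 1 = 1
1 < 2089 → deficient

s(2089) = 1 (deficient)


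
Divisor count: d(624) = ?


624 = 2^4 × 3^1 × 13^1
d(624) = (4+1) × (1+1) × (1+1) = 20

20 divisors


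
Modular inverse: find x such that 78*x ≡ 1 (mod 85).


Use the extended Euclidean algorithm on (85, 78); each row r = 85*s + 78*t:
r=85, s=1, t=0
r=78, s=0, t=1
q=1: r=7, s=1, t=-1   [85*(1) + 78*(-1) = 7]
q=11: r=1, s=-11, t=12   [85*(-11) + 78*(12) = 1]
q=7: r=0, s=78, t=-85   [85*(78) + 78*(-85) = 0]
GCD = 1 with t = 12, so 78*(12) ≡ 1 (mod 85)
Inverse = 12 mod 85 = 12
Check: 78 * 12 = 936 ≡ 1 (mod 85)

78^(-1) ≡ 12 (mod 85)


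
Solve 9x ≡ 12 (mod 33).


GCD(9, 33) = 3 divides 12
Divide: 3x ≡ 4 (mod 11)
x ≡ 5 (mod 11)


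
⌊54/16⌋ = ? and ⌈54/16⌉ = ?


54/16 = 3.3750
floor = 3
ceil = 4

floor = 3, ceil = 4


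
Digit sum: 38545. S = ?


3 + 8 + 5 + 4 + 5 = 25


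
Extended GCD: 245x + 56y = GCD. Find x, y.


Tabular extended Euclidean (each row: r = 245*s + 56*t):
r=245, s=1, t=0
r=56, s=0, t=1
q=4: r=21, s=1, t=-4   [245*(1) + 56*(-4) = 21]
q=2: r=14, s=-2, t=9   [245*(-2) + 56*(9) = 14]
q=1: r=7, s=3, t=-13   [245*(3) + 56*(-13) = 7]
q=2: r=0, s=-8, t=35   [245*(-8) + 56*(35) = 0]
GCD = 7; from the row with r=7: x=3, y=-13
Check: 245*(3) + 56*(-13) = 735 - 728 = 7

GCD = 7, x = 3, y = -13


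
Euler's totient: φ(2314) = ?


2314 = 2 × 13 × 89
Prime factors: 2, 13, 89
φ(2314) = 2314 × (1-1/2) × (1-1/13) × (1-1/89)
= 2314 × 1/2 × 12/13 × 88/89 = 1056

φ(2314) = 1056


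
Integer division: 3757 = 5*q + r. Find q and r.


3757 = 5 * 751 + 2
Check: 3755 + 2 = 3757

q = 751, r = 2


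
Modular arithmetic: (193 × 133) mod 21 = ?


193 × 133 = 25669
25669 mod 21 = 7


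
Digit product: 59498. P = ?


5 × 9 × 4 × 9 × 8 = 12960


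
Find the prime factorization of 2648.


2648 / 2 = 1324
1324 / 2 = 662
662 / 2 = 331
331 / 331 = 1
2648 = 2^3 × 331


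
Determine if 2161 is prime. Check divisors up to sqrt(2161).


Check divisors up to sqrt(2161) = 46.4866
No divisors found.
2161 is prime.

Yes, 2161 is prime


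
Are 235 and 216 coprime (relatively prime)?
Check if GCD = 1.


Euclidean algorithm:
235 = 1 * 216 + 19
216 = 11 * 19 + 7
19 = 2 * 7 + 5
7 = 1 * 5 + 2
5 = 2 * 2 + 1
2 = 2 * 1 + 0
GCD(235, 216) = 1

Yes, coprime (GCD = 1)


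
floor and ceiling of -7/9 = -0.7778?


-7/9 = -0.7778
floor = -1
ceil = 0

floor = -1, ceil = 0


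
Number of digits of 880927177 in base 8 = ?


880927177 in base 8 = 6440360711
Number of digits = 10

10 digits (base 8)


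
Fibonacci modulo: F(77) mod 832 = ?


F(k) mod 832 for k=1..77:
1, 1, 2, 3, 5, 8, 13, 21, 34, 55, 89, 144, 233, 377, 610, 155, 765, 88, 21, 109, 130, 239, 369, 608, 145, 753, 66, 819, 53, 40, 93, 133, 226, 359, 585, 112, 697, 809, 674, 651, 493, 312, 805, 285, 258, 543, 801, 512, 481, 161, 642, 803, 613, 584, 365, 117, 482, 599, 249, 16, 265, 281, 546, 827, 541, 536, 245, 781, 194, 143, 337, 480, 817, 465, 450, 83, 533
F(77) mod 832 = 533


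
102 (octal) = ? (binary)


102 (base 8) = 66 (decimal)
66 (decimal) = 1000010 (base 2)


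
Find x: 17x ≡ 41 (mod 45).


GCD(17, 45) = 1, unique solution
a^(-1) mod 45 = 8
x = 8 * 41 mod 45 = 13

x ≡ 13 (mod 45)


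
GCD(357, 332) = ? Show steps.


357 = 1 * 332 + 25
332 = 13 * 25 + 7
25 = 3 * 7 + 4
7 = 1 * 4 + 3
4 = 1 * 3 + 1
3 = 3 * 1 + 0
GCD = 1


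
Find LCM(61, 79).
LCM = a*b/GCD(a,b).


GCD(61, 79) = 1
LCM = 61*79/1 = 4819/1 = 4819

LCM = 4819


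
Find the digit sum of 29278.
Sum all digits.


2 + 9 + 2 + 7 + 8 = 28


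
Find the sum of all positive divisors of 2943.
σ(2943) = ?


Divisors of 2943: 1, 3, 9, 27, 109, 327, 981, 2943
Sum = 1 + 3 + 9 + 27 + 109 + 327 + 981 + 2943 = 4400

σ(2943) = 4400


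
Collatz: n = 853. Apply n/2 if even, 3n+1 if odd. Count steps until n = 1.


853 → 2560 → 1280 → 640 → 320 → 160 → 80 → 40 → 20 → 10 → 5 → 16 → 8 → 4 → 2 → 1
Total steps = 15

15 steps


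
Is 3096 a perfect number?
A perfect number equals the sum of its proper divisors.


Proper divisors of 3096: 1, 2, 3, 4, 6, 8, 9, 12, 18, 24, 36, 43, 72, 86, 129, 172, 258, 344, 387, 516, 774, 1032, 1548
Sum = 1 + 2 + 3 + 4 + 6 + 8 + 9 + 12 + 18 + 24 + 36 + 43 + 72 + 86 + 129 + 172 + 258 + 344 + 387 + 516 + 774 + 1032 + 1548 = 5484

No, 3096 is not perfect (5484 ≠ 3096)


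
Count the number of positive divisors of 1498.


1498 = 2^1 × 7^1 × 107^1
d(1498) = (1+1) × (1+1) × (1+1) = 8

8 divisors


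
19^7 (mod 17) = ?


19^1 mod 17 = 2
19^2 mod 17 = 4
19^3 mod 17 = 8
19^4 mod 17 = 16
19^5 mod 17 = 15
19^6 mod 17 = 13
19^7 mod 17 = 9


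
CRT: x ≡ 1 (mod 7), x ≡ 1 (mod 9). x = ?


M = 7*9 = 63
M1 = M/7 = 9, M2 = M/9 = 7
M1^(-1) mod 7 = 4, M2^(-1) mod 9 = 4
x = 1*9*4 + 1*7*4 = 64
64 mod 63 = 1
Check: 1 mod 7 = 1 ✓, 1 mod 9 = 1 ✓

x ≡ 1 (mod 63)


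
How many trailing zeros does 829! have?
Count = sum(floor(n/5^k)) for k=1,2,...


floor(829/5) = 165
floor(829/25) = 33
floor(829/125) = 6
floor(829/625) = 1
Total = 205

205 trailing zeros


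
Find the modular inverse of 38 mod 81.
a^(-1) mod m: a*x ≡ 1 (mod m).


Use the extended Euclidean algorithm on (81, 38); each row r = 81*s + 38*t:
r=81, s=1, t=0
r=38, s=0, t=1
q=2: r=5, s=1, t=-2   [81*(1) + 38*(-2) = 5]
q=7: r=3, s=-7, t=15   [81*(-7) + 38*(15) = 3]
q=1: r=2, s=8, t=-17   [81*(8) + 38*(-17) = 2]
q=1: r=1, s=-15, t=32   [81*(-15) + 38*(32) = 1]
q=2: r=0, s=38, t=-81   [81*(38) + 38*(-81) = 0]
GCD = 1 with t = 32, so 38*(32) ≡ 1 (mod 81)
Inverse = 32 mod 81 = 32
Check: 38 * 32 = 1216 ≡ 1 (mod 81)

38^(-1) ≡ 32 (mod 81)


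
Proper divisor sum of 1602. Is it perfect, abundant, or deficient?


Proper divisors: 1, 2, 3, 6, 9, 18, 89, 178, 267, 534, 801
Sum = 1 + 2 + 3 + 6 + 9 + 18 + 89 + 178 + 267 + 534 + 801 = 1908
1908 > 1602 → abundant

s(1602) = 1908 (abundant)


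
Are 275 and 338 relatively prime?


Euclidean algorithm:
338 = 1 * 275 + 63
275 = 4 * 63 + 23
63 = 2 * 23 + 17
23 = 1 * 17 + 6
17 = 2 * 6 + 5
6 = 1 * 5 + 1
5 = 5 * 1 + 0
GCD(275, 338) = 1

Yes, coprime (GCD = 1)


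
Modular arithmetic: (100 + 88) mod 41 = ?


100 + 88 = 188
188 mod 41 = 24


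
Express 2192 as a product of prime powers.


2192 / 2 = 1096
1096 / 2 = 548
548 / 2 = 274
274 / 2 = 137
137 / 137 = 1
2192 = 2^4 × 137


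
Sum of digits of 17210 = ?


1 + 7 + 2 + 1 + 0 = 11


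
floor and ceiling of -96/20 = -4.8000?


-96/20 = -4.8000
floor = -5
ceil = -4

floor = -5, ceil = -4


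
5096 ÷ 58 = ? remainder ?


5096 = 58 * 87 + 50
Check: 5046 + 50 = 5096

q = 87, r = 50


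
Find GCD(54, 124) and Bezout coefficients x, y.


Tabular extended Euclidean (each row: r = 54*s + 124*t):
r=54, s=1, t=0
r=124, s=0, t=1
q=0: r=54, s=1, t=0   [54*(1) + 124*(0) = 54]
q=2: r=16, s=-2, t=1   [54*(-2) + 124*(1) = 16]
q=3: r=6, s=7, t=-3   [54*(7) + 124*(-3) = 6]
q=2: r=4, s=-16, t=7   [54*(-16) + 124*(7) = 4]
q=1: r=2, s=23, t=-10   [54*(23) + 124*(-10) = 2]
q=2: r=0, s=-62, t=27   [54*(-62) + 124*(27) = 0]
GCD = 2; from the row with r=2: x=23, y=-10
Check: 54*(23) + 124*(-10) = 1242 - 1240 = 2

GCD = 2, x = 23, y = -10


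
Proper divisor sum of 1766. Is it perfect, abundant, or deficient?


Proper divisors: 1, 2, 883
Sum = 1 + 2 + 883 = 886
886 < 1766 → deficient

s(1766) = 886 (deficient)


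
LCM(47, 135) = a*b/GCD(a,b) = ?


GCD(47, 135) = 1
LCM = 47*135/1 = 6345/1 = 6345

LCM = 6345


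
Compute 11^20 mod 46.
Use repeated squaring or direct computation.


11^1 mod 46 = 11
11^2 mod 46 = 29
11^3 mod 46 = 43
11^4 mod 46 = 13
11^5 mod 46 = 5
11^6 mod 46 = 9
11^7 mod 46 = 7
11^8 mod 46 = 31
11^9 mod 46 = 19
11^10 mod 46 = 25
11^11 mod 46 = 45
11^12 mod 46 = 35
11^13 mod 46 = 17
11^14 mod 46 = 3
11^15 mod 46 = 33
11^16 mod 46 = 41
11^17 mod 46 = 37
11^18 mod 46 = 39
11^19 mod 46 = 15
11^20 mod 46 = 27


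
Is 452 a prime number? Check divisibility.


452 / 2 = 226 (exact division)
452 is NOT prime.

No, 452 is not prime


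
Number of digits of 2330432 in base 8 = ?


2330432 in base 8 = 10707500
Number of digits = 8

8 digits (base 8)


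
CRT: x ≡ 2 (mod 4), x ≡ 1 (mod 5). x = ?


M = 4*5 = 20
M1 = M/4 = 5, M2 = M/5 = 4
M1^(-1) mod 4 = 1, M2^(-1) mod 5 = 4
x = 2*5*1 + 1*4*4 = 26
26 mod 20 = 6
Check: 6 mod 4 = 2 ✓, 6 mod 5 = 1 ✓

x ≡ 6 (mod 20)


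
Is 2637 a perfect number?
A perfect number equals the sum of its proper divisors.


Proper divisors of 2637: 1, 3, 9, 293, 879
Sum = 1 + 3 + 9 + 293 + 879 = 1185

No, 2637 is not perfect (1185 ≠ 2637)


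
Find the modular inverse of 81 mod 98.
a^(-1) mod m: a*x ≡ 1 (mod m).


Use the extended Euclidean algorithm on (98, 81); each row r = 98*s + 81*t:
r=98, s=1, t=0
r=81, s=0, t=1
q=1: r=17, s=1, t=-1   [98*(1) + 81*(-1) = 17]
q=4: r=13, s=-4, t=5   [98*(-4) + 81*(5) = 13]
q=1: r=4, s=5, t=-6   [98*(5) + 81*(-6) = 4]
q=3: r=1, s=-19, t=23   [98*(-19) + 81*(23) = 1]
q=4: r=0, s=81, t=-98   [98*(81) + 81*(-98) = 0]
GCD = 1 with t = 23, so 81*(23) ≡ 1 (mod 98)
Inverse = 23 mod 98 = 23
Check: 81 * 23 = 1863 ≡ 1 (mod 98)

81^(-1) ≡ 23 (mod 98)


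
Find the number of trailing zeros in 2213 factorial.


floor(2213/5) = 442
floor(2213/25) = 88
floor(2213/125) = 17
floor(2213/625) = 3
Total = 550

550 trailing zeros


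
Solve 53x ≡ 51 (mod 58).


GCD(53, 58) = 1, unique solution
a^(-1) mod 58 = 23
x = 23 * 51 mod 58 = 13

x ≡ 13 (mod 58)


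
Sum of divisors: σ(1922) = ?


Divisors of 1922: 1, 2, 31, 62, 961, 1922
Sum = 1 + 2 + 31 + 62 + 961 + 1922 = 2979

σ(1922) = 2979


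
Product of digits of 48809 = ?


4 × 8 × 8 × 0 × 9 = 0


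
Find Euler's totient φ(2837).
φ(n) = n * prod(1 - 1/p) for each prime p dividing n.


2837 = 2837
Prime factors: 2837
φ(2837) = 2837 × (1-1/2837)
= 2837 × 2836/2837 = 2836

φ(2837) = 2836


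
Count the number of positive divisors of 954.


954 = 2^1 × 3^2 × 53^1
d(954) = (1+1) × (2+1) × (1+1) = 12

12 divisors


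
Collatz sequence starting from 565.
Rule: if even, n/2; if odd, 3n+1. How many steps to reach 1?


565 → 1696 → 848 → 424 → 212 → 106 → 53 → 160 → 80 → 40 → 20 → 10 → 5 → 16 → 8 → 4 → 2 → 1
Total steps = 17

17 steps


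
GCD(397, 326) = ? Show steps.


397 = 1 * 326 + 71
326 = 4 * 71 + 42
71 = 1 * 42 + 29
42 = 1 * 29 + 13
29 = 2 * 13 + 3
13 = 4 * 3 + 1
3 = 3 * 1 + 0
GCD = 1


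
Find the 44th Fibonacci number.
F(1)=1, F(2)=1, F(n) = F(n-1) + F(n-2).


Sequence: 1, 1, 2, 3, 5, 8, 13, 21, 34, 55, 89, 144, 233, 377, 610, 987, 1597, 2584, 4181, 6765, 10946, 17711, 28657, 46368, 75025, 121393, 196418, 317811, 514229, 832040, 1346269, 2178309, 3524578, 5702887, 9227465, 14930352, 24157817, 39088169, 63245986, 102334155, 165580141, 267914296, 433494437, 701408733
F(44) = 701408733


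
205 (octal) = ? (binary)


205 (base 8) = 133 (decimal)
133 (decimal) = 10000101 (base 2)


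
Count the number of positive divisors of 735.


735 = 3^1 × 5^1 × 7^2
d(735) = (1+1) × (1+1) × (2+1) = 12

12 divisors


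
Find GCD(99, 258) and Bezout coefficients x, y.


Tabular extended Euclidean (each row: r = 99*s + 258*t):
r=99, s=1, t=0
r=258, s=0, t=1
q=0: r=99, s=1, t=0   [99*(1) + 258*(0) = 99]
q=2: r=60, s=-2, t=1   [99*(-2) + 258*(1) = 60]
q=1: r=39, s=3, t=-1   [99*(3) + 258*(-1) = 39]
q=1: r=21, s=-5, t=2   [99*(-5) + 258*(2) = 21]
q=1: r=18, s=8, t=-3   [99*(8) + 258*(-3) = 18]
q=1: r=3, s=-13, t=5   [99*(-13) + 258*(5) = 3]
q=6: r=0, s=86, t=-33   [99*(86) + 258*(-33) = 0]
GCD = 3; from the row with r=3: x=-13, y=5
Check: 99*(-13) + 258*(5) = -1287 + 1290 = 3

GCD = 3, x = -13, y = 5


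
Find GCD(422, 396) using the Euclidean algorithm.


422 = 1 * 396 + 26
396 = 15 * 26 + 6
26 = 4 * 6 + 2
6 = 3 * 2 + 0
GCD = 2


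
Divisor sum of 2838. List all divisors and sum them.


Divisors of 2838: 1, 2, 3, 6, 11, 22, 33, 43, 66, 86, 129, 258, 473, 946, 1419, 2838
Sum = 1 + 2 + 3 + 6 + 11 + 22 + 33 + 43 + 66 + 86 + 129 + 258 + 473 + 946 + 1419 + 2838 = 6336

σ(2838) = 6336


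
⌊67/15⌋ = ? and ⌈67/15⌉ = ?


67/15 = 4.4667
floor = 4
ceil = 5

floor = 4, ceil = 5


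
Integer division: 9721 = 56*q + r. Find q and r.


9721 = 56 * 173 + 33
Check: 9688 + 33 = 9721

q = 173, r = 33


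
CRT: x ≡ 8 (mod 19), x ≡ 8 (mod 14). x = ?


M = 19*14 = 266
M1 = M/19 = 14, M2 = M/14 = 19
M1^(-1) mod 19 = 15, M2^(-1) mod 14 = 3
x = 8*14*15 + 8*19*3 = 2136
2136 mod 266 = 8
Check: 8 mod 19 = 8 ✓, 8 mod 14 = 8 ✓

x ≡ 8 (mod 266)


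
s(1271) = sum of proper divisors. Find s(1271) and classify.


Proper divisors: 1, 31, 41
Sum = 1 + 31 + 41 = 73
73 < 1271 → deficient

s(1271) = 73 (deficient)


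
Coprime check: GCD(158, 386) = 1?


Euclidean algorithm:
386 = 2 * 158 + 70
158 = 2 * 70 + 18
70 = 3 * 18 + 16
18 = 1 * 16 + 2
16 = 8 * 2 + 0
GCD(158, 386) = 2

No, not coprime (GCD = 2)


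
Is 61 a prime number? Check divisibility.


Check divisors up to sqrt(61) = 7.8102
No divisors found.
61 is prime.

Yes, 61 is prime


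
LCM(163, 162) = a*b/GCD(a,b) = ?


GCD(163, 162) = 1
LCM = 163*162/1 = 26406/1 = 26406

LCM = 26406


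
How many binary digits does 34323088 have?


34323088 in base 2 = 10000010111011101010010000
Number of digits = 26

26 digits (base 2)


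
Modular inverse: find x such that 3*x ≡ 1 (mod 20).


Use the extended Euclidean algorithm on (20, 3); each row r = 20*s + 3*t:
r=20, s=1, t=0
r=3, s=0, t=1
q=6: r=2, s=1, t=-6   [20*(1) + 3*(-6) = 2]
q=1: r=1, s=-1, t=7   [20*(-1) + 3*(7) = 1]
q=2: r=0, s=3, t=-20   [20*(3) + 3*(-20) = 0]
GCD = 1 with t = 7, so 3*(7) ≡ 1 (mod 20)
Inverse = 7 mod 20 = 7
Check: 3 * 7 = 21 ≡ 1 (mod 20)

3^(-1) ≡ 7 (mod 20)


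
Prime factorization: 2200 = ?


2200 / 2 = 1100
1100 / 2 = 550
550 / 2 = 275
275 / 5 = 55
55 / 5 = 11
11 / 11 = 1
2200 = 2^3 × 5^2 × 11
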